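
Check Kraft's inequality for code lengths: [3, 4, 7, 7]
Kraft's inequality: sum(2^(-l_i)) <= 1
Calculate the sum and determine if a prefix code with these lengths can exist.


Sum = 2^(-3) + 2^(-4) + 2^(-7) + 2^(-7)
    = 0.125 + 0.0625 + 0.0078125 + 0.0078125
    = 26/128 = 0.203125
Since 0.203125 <= 1, Kraft's inequality IS satisfied.
A prefix code with these lengths CAN exist.

Kraft sum = 0.203125. Satisfied.


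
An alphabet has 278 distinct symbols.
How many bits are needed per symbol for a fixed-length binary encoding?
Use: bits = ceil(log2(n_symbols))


log2(278) = 8.1189
Bracket: 2^8 = 256 < 278 <= 2^9 = 512
So ceil(log2(278)) = 9

bits = ceil(log2(278)) = ceil(8.1189) = 9 bits


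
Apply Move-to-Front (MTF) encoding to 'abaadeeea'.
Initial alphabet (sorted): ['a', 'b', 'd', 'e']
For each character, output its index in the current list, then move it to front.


MTF encoding:
'a': index 0 in ['a', 'b', 'd', 'e'] -> ['a', 'b', 'd', 'e']
'b': index 1 in ['a', 'b', 'd', 'e'] -> ['b', 'a', 'd', 'e']
'a': index 1 in ['b', 'a', 'd', 'e'] -> ['a', 'b', 'd', 'e']
'a': index 0 in ['a', 'b', 'd', 'e'] -> ['a', 'b', 'd', 'e']
'd': index 2 in ['a', 'b', 'd', 'e'] -> ['d', 'a', 'b', 'e']
'e': index 3 in ['d', 'a', 'b', 'e'] -> ['e', 'd', 'a', 'b']
'e': index 0 in ['e', 'd', 'a', 'b'] -> ['e', 'd', 'a', 'b']
'e': index 0 in ['e', 'd', 'a', 'b'] -> ['e', 'd', 'a', 'b']
'a': index 2 in ['e', 'd', 'a', 'b'] -> ['a', 'e', 'd', 'b']


Output: [0, 1, 1, 0, 2, 3, 0, 0, 2]


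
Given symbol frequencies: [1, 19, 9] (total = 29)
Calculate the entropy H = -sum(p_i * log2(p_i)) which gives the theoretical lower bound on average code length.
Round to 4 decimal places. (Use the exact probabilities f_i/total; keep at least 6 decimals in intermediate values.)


Per-symbol terms -p_i * log2(p_i) with p_i = f_i/29:
  p = 1/29 = 0.034483: log2(p) = -4.857981, -p*log2(p) = 0.167517
  p = 19/29 = 0.655172: log2(p) = -0.610053, -p*log2(p) = 0.399690
  p = 9/29 = 0.310345: log2(p) = -1.688056, -p*log2(p) = 0.523879
H = 0.167517 + 0.399690 + 0.523879 = 1.091086

H = 1.0911 bits/symbol


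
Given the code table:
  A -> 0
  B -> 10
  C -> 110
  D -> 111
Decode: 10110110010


Decoding:
10 -> B
110 -> C
110 -> C
0 -> A
10 -> B


Result: BCCAB


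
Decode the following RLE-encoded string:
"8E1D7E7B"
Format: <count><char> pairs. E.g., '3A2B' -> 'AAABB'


Expanding each <count><char> pair:
  8E -> 'EEEEEEEE'
  1D -> 'D'
  7E -> 'EEEEEEE'
  7B -> 'BBBBBBB'

Decoded = EEEEEEEEDEEEEEEEBBBBBBB


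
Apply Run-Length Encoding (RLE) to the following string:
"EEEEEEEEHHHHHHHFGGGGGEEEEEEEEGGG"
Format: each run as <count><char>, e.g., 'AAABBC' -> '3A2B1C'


Scanning runs left to right:
  i=0: run of 'E' x 8 -> '8E'
  i=8: run of 'H' x 7 -> '7H'
  i=15: run of 'F' x 1 -> '1F'
  i=16: run of 'G' x 5 -> '5G'
  i=21: run of 'E' x 8 -> '8E'
  i=29: run of 'G' x 3 -> '3G'

RLE = 8E7H1F5G8E3G


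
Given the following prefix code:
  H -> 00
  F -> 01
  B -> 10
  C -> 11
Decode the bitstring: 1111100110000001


Decoding step by step:
Bits 11 -> C
Bits 11 -> C
Bits 10 -> B
Bits 01 -> F
Bits 10 -> B
Bits 00 -> H
Bits 00 -> H
Bits 01 -> F


Decoded message: CCBFBHHF


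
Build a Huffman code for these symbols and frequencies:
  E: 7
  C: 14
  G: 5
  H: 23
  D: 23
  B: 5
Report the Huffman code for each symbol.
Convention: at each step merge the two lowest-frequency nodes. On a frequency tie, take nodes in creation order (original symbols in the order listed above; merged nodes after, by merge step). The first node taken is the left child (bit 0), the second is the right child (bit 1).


Huffman tree construction:
Step 1: Merge G(5) + B(5) = 10
Step 2: Merge E(7) + (G+B)(10) = 17
Step 3: Merge C(14) + (E+(G+B))(17) = 31
Step 4: Merge H(23) + D(23) = 46
Step 5: Merge (C+(E+(G+B)))(31) + (H+D)(46) = 77
Read each symbol's code off the tree from the root (left child = 0, right child = 1).

Codes:
  E: 010 (length 3)
  C: 00 (length 2)
  G: 0110 (length 4)
  H: 10 (length 2)
  D: 11 (length 2)
  B: 0111 (length 4)
Average code length: 181/77 = 2.3506 bits/symbol


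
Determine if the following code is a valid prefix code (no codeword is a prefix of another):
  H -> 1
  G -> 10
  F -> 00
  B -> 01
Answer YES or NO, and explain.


Checking each pair (does one codeword prefix another?):
  H='1' vs G='10': prefix -- VIOLATION

NO -- this is NOT a valid prefix code. H (1) is a prefix of G (10).


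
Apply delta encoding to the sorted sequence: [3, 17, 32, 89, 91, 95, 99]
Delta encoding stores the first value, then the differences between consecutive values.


First value: 3
Deltas:
  17 - 3 = 14
  32 - 17 = 15
  89 - 32 = 57
  91 - 89 = 2
  95 - 91 = 4
  99 - 95 = 4


Delta encoded: [3, 14, 15, 57, 2, 4, 4]


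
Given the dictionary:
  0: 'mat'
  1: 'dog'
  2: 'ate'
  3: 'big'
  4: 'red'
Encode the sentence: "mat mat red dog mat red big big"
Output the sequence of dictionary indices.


Look up each word in the dictionary:
  'mat' -> 0
  'mat' -> 0
  'red' -> 4
  'dog' -> 1
  'mat' -> 0
  'red' -> 4
  'big' -> 3
  'big' -> 3

Encoded: [0, 0, 4, 1, 0, 4, 3, 3]


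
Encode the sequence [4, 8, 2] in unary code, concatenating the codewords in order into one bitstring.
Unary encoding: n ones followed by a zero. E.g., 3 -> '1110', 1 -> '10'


Encode each number as n ones followed by a terminating 0:
  4 -> 11110 (5 bits)
  8 -> 111111110 (9 bits)
  2 -> 110 (3 bits)
Total length = 5 + 9 + 3 = 17 bits.

Unary([4, 8, 2]) = 11110111111110110 (17 bits)


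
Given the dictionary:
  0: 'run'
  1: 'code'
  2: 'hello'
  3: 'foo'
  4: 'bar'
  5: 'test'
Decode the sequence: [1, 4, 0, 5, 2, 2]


Look up each index in the dictionary:
  1 -> 'code'
  4 -> 'bar'
  0 -> 'run'
  5 -> 'test'
  2 -> 'hello'
  2 -> 'hello'

Decoded: "code bar run test hello hello"


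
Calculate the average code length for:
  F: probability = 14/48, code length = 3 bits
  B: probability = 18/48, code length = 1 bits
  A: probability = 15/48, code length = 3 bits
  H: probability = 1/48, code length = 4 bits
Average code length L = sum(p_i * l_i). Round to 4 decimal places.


Weighted contributions p_i * l_i:
  F: (14/48) * 3 = 42/48
  B: (18/48) * 1 = 18/48
  A: (15/48) * 3 = 45/48
  H: (1/48) * 4 = 4/48
Sum = (42 + 18 + 45 + 4)/48 = 109/48

L = 109/48 = 2.2708 bits/symbol


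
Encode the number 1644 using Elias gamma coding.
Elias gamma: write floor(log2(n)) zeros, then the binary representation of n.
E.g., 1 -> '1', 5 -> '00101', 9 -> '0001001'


num_bits = floor(log2(1644)) + 1 = 11
leading_zeros = num_bits - 1 = 10
binary(1644) = 11001101100

Elias gamma(1644) = '0000000000' + '11001101100' = 000000000011001101100 (21 bits)


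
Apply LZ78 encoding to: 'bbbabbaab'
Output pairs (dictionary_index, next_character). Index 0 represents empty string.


LZ78 encoding steps:
Dictionary: {0: ''}
Step 1: w='' (idx 0), next='b' -> output (0, 'b'), add 'b' as idx 1
Step 2: w='b' (idx 1), next='b' -> output (1, 'b'), add 'bb' as idx 2
Step 3: w='' (idx 0), next='a' -> output (0, 'a'), add 'a' as idx 3
Step 4: w='bb' (idx 2), next='a' -> output (2, 'a'), add 'bba' as idx 4
Step 5: w='a' (idx 3), next='b' -> output (3, 'b'), add 'ab' as idx 5


Encoded: [(0, 'b'), (1, 'b'), (0, 'a'), (2, 'a'), (3, 'b')]


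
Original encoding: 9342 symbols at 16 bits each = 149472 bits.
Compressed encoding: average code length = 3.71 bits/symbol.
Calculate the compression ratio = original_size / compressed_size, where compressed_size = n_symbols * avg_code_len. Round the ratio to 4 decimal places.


original_size = n_symbols * orig_bits = 9342 * 16 = 149472 bits
compressed_size = n_symbols * avg_code_len = 9342 * 3.71 = 34658.82 bits
ratio = original_size / compressed_size = 149472 / 34658.82 = 4.3127

Compression ratio = 4.3127


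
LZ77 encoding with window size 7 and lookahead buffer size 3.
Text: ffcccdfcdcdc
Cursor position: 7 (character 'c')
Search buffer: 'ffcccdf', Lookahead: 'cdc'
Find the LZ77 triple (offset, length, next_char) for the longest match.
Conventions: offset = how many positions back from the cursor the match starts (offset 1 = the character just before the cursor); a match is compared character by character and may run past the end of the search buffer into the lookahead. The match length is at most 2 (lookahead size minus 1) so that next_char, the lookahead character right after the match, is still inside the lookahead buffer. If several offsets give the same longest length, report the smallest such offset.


Try each offset into the search buffer:
  offset=1 (pos 6, char 'f'): match length 0
  offset=2 (pos 5, char 'd'): match length 0
  offset=3 (pos 4, char 'c'): match length 2
  offset=4 (pos 3, char 'c'): match length 1
  offset=5 (pos 2, char 'c'): match length 1
  offset=6 (pos 1, char 'f'): match length 0
  offset=7 (pos 0, char 'f'): match length 0
Longest match has length 2 at offset 3.
next_char = character at position 7 + 2 = 9 -> 'c'

Best match: offset=3, length=2 (matching 'cd' starting at position 4)
LZ77 triple: (3, 2, 'c')


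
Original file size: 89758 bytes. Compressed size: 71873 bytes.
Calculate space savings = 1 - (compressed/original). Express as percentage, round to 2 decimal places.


ratio = compressed/original = 71873/89758 = 0.800742
savings = 1 - ratio = 1 - 0.800742 = 0.199258
as a percentage: 0.199258 * 100 = 19.93%

Space savings = 1 - 71873/89758 = 19.93%


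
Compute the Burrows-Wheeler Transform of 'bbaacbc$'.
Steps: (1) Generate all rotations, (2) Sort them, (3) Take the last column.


Rotations (sorted):
  0: $bbaacbc -> last char: c
  1: aacbc$bb -> last char: b
  2: acbc$bba -> last char: a
  3: baacbc$b -> last char: b
  4: bbaacbc$ -> last char: $
  5: bc$bbaac -> last char: c
  6: c$bbaacb -> last char: b
  7: cbc$bbaa -> last char: a


BWT = cbab$cba


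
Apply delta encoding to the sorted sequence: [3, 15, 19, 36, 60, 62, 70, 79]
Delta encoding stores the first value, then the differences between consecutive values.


First value: 3
Deltas:
  15 - 3 = 12
  19 - 15 = 4
  36 - 19 = 17
  60 - 36 = 24
  62 - 60 = 2
  70 - 62 = 8
  79 - 70 = 9


Delta encoded: [3, 12, 4, 17, 24, 2, 8, 9]


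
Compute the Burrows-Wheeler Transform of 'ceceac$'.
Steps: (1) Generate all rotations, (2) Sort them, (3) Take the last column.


Rotations (sorted):
  0: $ceceac -> last char: c
  1: ac$cece -> last char: e
  2: c$cecea -> last char: a
  3: ceac$ce -> last char: e
  4: ceceac$ -> last char: $
  5: eac$cec -> last char: c
  6: eceac$c -> last char: c


BWT = ceae$cc


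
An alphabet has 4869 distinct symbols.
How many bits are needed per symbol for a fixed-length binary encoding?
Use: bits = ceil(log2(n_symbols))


log2(4869) = 12.2494
Bracket: 2^12 = 4096 < 4869 <= 2^13 = 8192
So ceil(log2(4869)) = 13

bits = ceil(log2(4869)) = ceil(12.2494) = 13 bits


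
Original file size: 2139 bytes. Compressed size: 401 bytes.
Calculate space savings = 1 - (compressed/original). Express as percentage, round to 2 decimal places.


ratio = compressed/original = 401/2139 = 0.187471
savings = 1 - ratio = 1 - 0.187471 = 0.812529
as a percentage: 0.812529 * 100 = 81.25%

Space savings = 1 - 401/2139 = 81.25%


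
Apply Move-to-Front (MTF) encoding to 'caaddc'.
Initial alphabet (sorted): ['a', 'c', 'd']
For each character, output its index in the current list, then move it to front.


MTF encoding:
'c': index 1 in ['a', 'c', 'd'] -> ['c', 'a', 'd']
'a': index 1 in ['c', 'a', 'd'] -> ['a', 'c', 'd']
'a': index 0 in ['a', 'c', 'd'] -> ['a', 'c', 'd']
'd': index 2 in ['a', 'c', 'd'] -> ['d', 'a', 'c']
'd': index 0 in ['d', 'a', 'c'] -> ['d', 'a', 'c']
'c': index 2 in ['d', 'a', 'c'] -> ['c', 'd', 'a']


Output: [1, 1, 0, 2, 0, 2]


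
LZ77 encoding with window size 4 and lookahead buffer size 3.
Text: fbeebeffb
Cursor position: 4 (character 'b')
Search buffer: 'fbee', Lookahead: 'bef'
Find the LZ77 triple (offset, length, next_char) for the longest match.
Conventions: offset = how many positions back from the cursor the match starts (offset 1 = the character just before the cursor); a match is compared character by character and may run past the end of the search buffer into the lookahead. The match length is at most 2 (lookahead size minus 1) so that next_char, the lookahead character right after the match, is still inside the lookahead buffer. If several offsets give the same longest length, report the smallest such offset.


Try each offset into the search buffer:
  offset=1 (pos 3, char 'e'): match length 0
  offset=2 (pos 2, char 'e'): match length 0
  offset=3 (pos 1, char 'b'): match length 2
  offset=4 (pos 0, char 'f'): match length 0
Longest match has length 2 at offset 3.
next_char = character at position 4 + 2 = 6 -> 'f'

Best match: offset=3, length=2 (matching 'be' starting at position 1)
LZ77 triple: (3, 2, 'f')


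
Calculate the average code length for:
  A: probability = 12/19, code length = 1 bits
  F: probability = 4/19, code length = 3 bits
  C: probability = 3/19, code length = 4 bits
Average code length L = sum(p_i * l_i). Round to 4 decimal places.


Weighted contributions p_i * l_i:
  A: (12/19) * 1 = 12/19
  F: (4/19) * 3 = 12/19
  C: (3/19) * 4 = 12/19
Sum = (12 + 12 + 12)/19 = 36/19

L = 36/19 = 1.8947 bits/symbol


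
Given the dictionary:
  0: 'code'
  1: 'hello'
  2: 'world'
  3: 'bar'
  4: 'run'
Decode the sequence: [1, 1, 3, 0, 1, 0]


Look up each index in the dictionary:
  1 -> 'hello'
  1 -> 'hello'
  3 -> 'bar'
  0 -> 'code'
  1 -> 'hello'
  0 -> 'code'

Decoded: "hello hello bar code hello code"


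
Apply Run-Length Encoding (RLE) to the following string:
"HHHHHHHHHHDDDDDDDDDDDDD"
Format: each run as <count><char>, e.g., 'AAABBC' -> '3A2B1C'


Scanning runs left to right:
  i=0: run of 'H' x 10 -> '10H'
  i=10: run of 'D' x 13 -> '13D'

RLE = 10H13D


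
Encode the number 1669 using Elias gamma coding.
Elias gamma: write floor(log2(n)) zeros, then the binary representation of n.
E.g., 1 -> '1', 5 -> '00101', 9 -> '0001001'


num_bits = floor(log2(1669)) + 1 = 11
leading_zeros = num_bits - 1 = 10
binary(1669) = 11010000101

Elias gamma(1669) = '0000000000' + '11010000101' = 000000000011010000101 (21 bits)


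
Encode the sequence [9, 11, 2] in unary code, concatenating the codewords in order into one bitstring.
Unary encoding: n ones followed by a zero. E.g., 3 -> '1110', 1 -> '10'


Encode each number as n ones followed by a terminating 0:
  9 -> 1111111110 (10 bits)
  11 -> 111111111110 (12 bits)
  2 -> 110 (3 bits)
Total length = 10 + 12 + 3 = 25 bits.

Unary([9, 11, 2]) = 1111111110111111111110110 (25 bits)


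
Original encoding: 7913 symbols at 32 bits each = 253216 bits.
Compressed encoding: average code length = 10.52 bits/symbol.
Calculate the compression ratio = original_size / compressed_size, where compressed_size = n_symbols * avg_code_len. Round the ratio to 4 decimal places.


original_size = n_symbols * orig_bits = 7913 * 32 = 253216 bits
compressed_size = n_symbols * avg_code_len = 7913 * 10.52 = 83244.76 bits
ratio = original_size / compressed_size = 253216 / 83244.76 = 3.0418

Compression ratio = 3.0418


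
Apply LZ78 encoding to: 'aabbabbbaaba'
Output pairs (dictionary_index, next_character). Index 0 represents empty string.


LZ78 encoding steps:
Dictionary: {0: ''}
Step 1: w='' (idx 0), next='a' -> output (0, 'a'), add 'a' as idx 1
Step 2: w='a' (idx 1), next='b' -> output (1, 'b'), add 'ab' as idx 2
Step 3: w='' (idx 0), next='b' -> output (0, 'b'), add 'b' as idx 3
Step 4: w='ab' (idx 2), next='b' -> output (2, 'b'), add 'abb' as idx 4
Step 5: w='b' (idx 3), next='a' -> output (3, 'a'), add 'ba' as idx 5
Step 6: w='ab' (idx 2), next='a' -> output (2, 'a'), add 'aba' as idx 6


Encoded: [(0, 'a'), (1, 'b'), (0, 'b'), (2, 'b'), (3, 'a'), (2, 'a')]


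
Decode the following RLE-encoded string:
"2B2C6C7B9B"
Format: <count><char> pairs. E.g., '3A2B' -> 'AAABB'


Expanding each <count><char> pair:
  2B -> 'BB'
  2C -> 'CC'
  6C -> 'CCCCCC'
  7B -> 'BBBBBBB'
  9B -> 'BBBBBBBBB'

Decoded = BBCCCCCCCCBBBBBBBBBBBBBBBB


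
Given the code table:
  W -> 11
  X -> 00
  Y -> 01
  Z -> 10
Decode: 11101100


Decoding:
11 -> W
10 -> Z
11 -> W
00 -> X


Result: WZWX


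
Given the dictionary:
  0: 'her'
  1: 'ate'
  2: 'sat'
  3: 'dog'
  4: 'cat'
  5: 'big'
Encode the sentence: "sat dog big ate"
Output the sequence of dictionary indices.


Look up each word in the dictionary:
  'sat' -> 2
  'dog' -> 3
  'big' -> 5
  'ate' -> 1

Encoded: [2, 3, 5, 1]


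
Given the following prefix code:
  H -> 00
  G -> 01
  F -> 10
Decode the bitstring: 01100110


Decoding step by step:
Bits 01 -> G
Bits 10 -> F
Bits 01 -> G
Bits 10 -> F


Decoded message: GFGF


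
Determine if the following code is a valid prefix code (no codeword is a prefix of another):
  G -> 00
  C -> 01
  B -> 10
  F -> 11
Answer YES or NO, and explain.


Checking each pair (does one codeword prefix another?):
  G='00' vs C='01': no prefix
  G='00' vs B='10': no prefix
  G='00' vs F='11': no prefix
  C='01' vs G='00': no prefix
  C='01' vs B='10': no prefix
  C='01' vs F='11': no prefix
  B='10' vs G='00': no prefix
  B='10' vs C='01': no prefix
  B='10' vs F='11': no prefix
  F='11' vs G='00': no prefix
  F='11' vs C='01': no prefix
  F='11' vs B='10': no prefix
No violation found over all pairs.

YES -- this is a valid prefix code. No codeword is a prefix of any other codeword.


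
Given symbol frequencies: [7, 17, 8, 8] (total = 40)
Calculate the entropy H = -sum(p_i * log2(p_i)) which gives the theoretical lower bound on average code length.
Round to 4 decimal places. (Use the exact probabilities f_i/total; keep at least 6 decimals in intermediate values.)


Per-symbol terms -p_i * log2(p_i) with p_i = f_i/40:
  p = 7/40 = 0.175000: log2(p) = -2.514573, -p*log2(p) = 0.440050
  p = 17/40 = 0.425000: log2(p) = -1.234465, -p*log2(p) = 0.524648
  p = 8/40 = 0.200000: log2(p) = -2.321928, -p*log2(p) = 0.464386
  p = 8/40 = 0.200000: log2(p) = -2.321928, -p*log2(p) = 0.464386
H = 0.440050 + 0.524648 + 0.464386 + 0.464386 = 1.893470

H = 1.8935 bits/symbol


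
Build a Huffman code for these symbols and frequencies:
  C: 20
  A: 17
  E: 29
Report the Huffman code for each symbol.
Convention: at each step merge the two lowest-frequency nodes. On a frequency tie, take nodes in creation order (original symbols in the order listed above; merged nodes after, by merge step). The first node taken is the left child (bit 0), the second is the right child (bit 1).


Huffman tree construction:
Step 1: Merge A(17) + C(20) = 37
Step 2: Merge E(29) + (A+C)(37) = 66
Read each symbol's code off the tree from the root (left child = 0, right child = 1).

Codes:
  C: 11 (length 2)
  A: 10 (length 2)
  E: 0 (length 1)
Average code length: 103/66 = 1.5606 bits/symbol


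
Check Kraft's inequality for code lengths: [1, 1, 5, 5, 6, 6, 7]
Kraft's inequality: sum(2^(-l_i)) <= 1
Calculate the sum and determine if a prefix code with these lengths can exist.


Sum = 2^(-1) + 2^(-1) + 2^(-5) + 2^(-5) + 2^(-6) + 2^(-6) + 2^(-7)
    = 0.5 + 0.5 + 0.03125 + 0.03125 + 0.015625 + 0.015625 + 0.0078125
    = 141/128 = 1.1015625
Since 1.1015625 > 1, Kraft's inequality is NOT satisfied.
A prefix code with these lengths CANNOT exist.

Kraft sum = 1.1015625. Not satisfied.


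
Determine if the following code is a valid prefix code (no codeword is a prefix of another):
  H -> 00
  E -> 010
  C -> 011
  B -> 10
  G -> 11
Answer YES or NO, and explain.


Checking each pair (does one codeword prefix another?):
  H='00' vs E='010': no prefix
  H='00' vs C='011': no prefix
  H='00' vs B='10': no prefix
  H='00' vs G='11': no prefix
  E='010' vs H='00': no prefix
  E='010' vs C='011': no prefix
  E='010' vs B='10': no prefix
  E='010' vs G='11': no prefix
  C='011' vs H='00': no prefix
  C='011' vs E='010': no prefix
  C='011' vs B='10': no prefix
  C='011' vs G='11': no prefix
  B='10' vs H='00': no prefix
  B='10' vs E='010': no prefix
  B='10' vs C='011': no prefix
  B='10' vs G='11': no prefix
  G='11' vs H='00': no prefix
  G='11' vs E='010': no prefix
  G='11' vs C='011': no prefix
  G='11' vs B='10': no prefix
No violation found over all pairs.

YES -- this is a valid prefix code. No codeword is a prefix of any other codeword.


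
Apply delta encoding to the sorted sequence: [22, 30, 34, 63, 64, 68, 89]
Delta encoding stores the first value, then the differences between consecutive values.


First value: 22
Deltas:
  30 - 22 = 8
  34 - 30 = 4
  63 - 34 = 29
  64 - 63 = 1
  68 - 64 = 4
  89 - 68 = 21


Delta encoded: [22, 8, 4, 29, 1, 4, 21]


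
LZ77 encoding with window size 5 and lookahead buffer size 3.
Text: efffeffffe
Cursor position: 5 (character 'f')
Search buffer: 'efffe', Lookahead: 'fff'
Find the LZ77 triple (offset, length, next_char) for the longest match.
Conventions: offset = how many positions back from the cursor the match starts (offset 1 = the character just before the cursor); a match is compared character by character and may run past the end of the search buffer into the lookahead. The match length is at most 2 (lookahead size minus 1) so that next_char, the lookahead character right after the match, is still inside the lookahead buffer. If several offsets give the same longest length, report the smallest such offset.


Try each offset into the search buffer:
  offset=1 (pos 4, char 'e'): match length 0
  offset=2 (pos 3, char 'f'): match length 1
  offset=3 (pos 2, char 'f'): match length 2
  offset=4 (pos 1, char 'f'): match length 2
  offset=5 (pos 0, char 'e'): match length 0
Longest match has length 2, found at offsets 3, 4; take the smallest, offset 3.
next_char = character at position 5 + 2 = 7 -> 'f'

Best match: offset=3, length=2 (matching 'ff' starting at position 2)
LZ77 triple: (3, 2, 'f')


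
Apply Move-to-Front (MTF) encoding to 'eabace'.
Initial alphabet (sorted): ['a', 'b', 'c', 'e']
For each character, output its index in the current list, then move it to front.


MTF encoding:
'e': index 3 in ['a', 'b', 'c', 'e'] -> ['e', 'a', 'b', 'c']
'a': index 1 in ['e', 'a', 'b', 'c'] -> ['a', 'e', 'b', 'c']
'b': index 2 in ['a', 'e', 'b', 'c'] -> ['b', 'a', 'e', 'c']
'a': index 1 in ['b', 'a', 'e', 'c'] -> ['a', 'b', 'e', 'c']
'c': index 3 in ['a', 'b', 'e', 'c'] -> ['c', 'a', 'b', 'e']
'e': index 3 in ['c', 'a', 'b', 'e'] -> ['e', 'c', 'a', 'b']


Output: [3, 1, 2, 1, 3, 3]


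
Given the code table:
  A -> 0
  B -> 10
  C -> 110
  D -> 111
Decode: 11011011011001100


Decoding:
110 -> C
110 -> C
110 -> C
110 -> C
0 -> A
110 -> C
0 -> A


Result: CCCCACA


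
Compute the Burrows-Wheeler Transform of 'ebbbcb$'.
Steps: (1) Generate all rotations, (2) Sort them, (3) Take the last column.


Rotations (sorted):
  0: $ebbbcb -> last char: b
  1: b$ebbbc -> last char: c
  2: bbbcb$e -> last char: e
  3: bbcb$eb -> last char: b
  4: bcb$ebb -> last char: b
  5: cb$ebbb -> last char: b
  6: ebbbcb$ -> last char: $


BWT = bcebbb$


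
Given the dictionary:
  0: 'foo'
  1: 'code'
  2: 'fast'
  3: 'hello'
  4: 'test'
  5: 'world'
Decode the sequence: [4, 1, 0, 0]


Look up each index in the dictionary:
  4 -> 'test'
  1 -> 'code'
  0 -> 'foo'
  0 -> 'foo'

Decoded: "test code foo foo"


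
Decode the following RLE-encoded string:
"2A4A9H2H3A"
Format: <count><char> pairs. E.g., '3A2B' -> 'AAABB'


Expanding each <count><char> pair:
  2A -> 'AA'
  4A -> 'AAAA'
  9H -> 'HHHHHHHHH'
  2H -> 'HH'
  3A -> 'AAA'

Decoded = AAAAAAHHHHHHHHHHHAAA


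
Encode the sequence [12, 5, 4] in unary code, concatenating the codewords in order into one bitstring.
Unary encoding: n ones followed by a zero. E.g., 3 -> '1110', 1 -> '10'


Encode each number as n ones followed by a terminating 0:
  12 -> 1111111111110 (13 bits)
  5 -> 111110 (6 bits)
  4 -> 11110 (5 bits)
Total length = 13 + 6 + 5 = 24 bits.

Unary([12, 5, 4]) = 111111111111011111011110 (24 bits)


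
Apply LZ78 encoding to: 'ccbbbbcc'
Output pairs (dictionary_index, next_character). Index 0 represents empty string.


LZ78 encoding steps:
Dictionary: {0: ''}
Step 1: w='' (idx 0), next='c' -> output (0, 'c'), add 'c' as idx 1
Step 2: w='c' (idx 1), next='b' -> output (1, 'b'), add 'cb' as idx 2
Step 3: w='' (idx 0), next='b' -> output (0, 'b'), add 'b' as idx 3
Step 4: w='b' (idx 3), next='b' -> output (3, 'b'), add 'bb' as idx 4
Step 5: w='c' (idx 1), next='c' -> output (1, 'c'), add 'cc' as idx 5


Encoded: [(0, 'c'), (1, 'b'), (0, 'b'), (3, 'b'), (1, 'c')]


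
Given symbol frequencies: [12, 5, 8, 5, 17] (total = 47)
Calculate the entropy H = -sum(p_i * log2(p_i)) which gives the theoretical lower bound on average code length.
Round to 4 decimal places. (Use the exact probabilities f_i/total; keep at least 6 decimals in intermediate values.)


Per-symbol terms -p_i * log2(p_i) with p_i = f_i/47:
  p = 12/47 = 0.255319: log2(p) = -1.969626, -p*log2(p) = 0.502883
  p = 5/47 = 0.106383: log2(p) = -3.232661, -p*log2(p) = 0.343900
  p = 8/47 = 0.170213: log2(p) = -2.554589, -p*log2(p) = 0.434824
  p = 5/47 = 0.106383: log2(p) = -3.232661, -p*log2(p) = 0.343900
  p = 17/47 = 0.361702: log2(p) = -1.467126, -p*log2(p) = 0.530663
H = 0.502883 + 0.343900 + 0.434824 + 0.343900 + 0.530663 = 2.156170

H = 2.1562 bits/symbol


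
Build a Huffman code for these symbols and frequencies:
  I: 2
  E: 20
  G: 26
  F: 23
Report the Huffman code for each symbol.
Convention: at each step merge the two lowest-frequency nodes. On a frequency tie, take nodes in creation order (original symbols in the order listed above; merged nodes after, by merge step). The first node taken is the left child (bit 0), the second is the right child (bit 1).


Huffman tree construction:
Step 1: Merge I(2) + E(20) = 22
Step 2: Merge (I+E)(22) + F(23) = 45
Step 3: Merge G(26) + ((I+E)+F)(45) = 71
Read each symbol's code off the tree from the root (left child = 0, right child = 1).

Codes:
  I: 100 (length 3)
  E: 101 (length 3)
  G: 0 (length 1)
  F: 11 (length 2)
Average code length: 138/71 = 1.9437 bits/symbol


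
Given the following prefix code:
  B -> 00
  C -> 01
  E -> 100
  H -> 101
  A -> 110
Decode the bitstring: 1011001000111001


Decoding step by step:
Bits 101 -> H
Bits 100 -> E
Bits 100 -> E
Bits 01 -> C
Bits 110 -> A
Bits 01 -> C


Decoded message: HEECAC


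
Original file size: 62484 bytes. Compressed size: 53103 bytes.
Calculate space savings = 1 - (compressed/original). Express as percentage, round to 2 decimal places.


ratio = compressed/original = 53103/62484 = 0.849866
savings = 1 - ratio = 1 - 0.849866 = 0.150134
as a percentage: 0.150134 * 100 = 15.01%

Space savings = 1 - 53103/62484 = 15.01%


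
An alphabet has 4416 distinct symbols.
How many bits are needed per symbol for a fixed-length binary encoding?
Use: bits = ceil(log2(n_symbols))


log2(4416) = 12.1085
Bracket: 2^12 = 4096 < 4416 <= 2^13 = 8192
So ceil(log2(4416)) = 13

bits = ceil(log2(4416)) = ceil(12.1085) = 13 bits


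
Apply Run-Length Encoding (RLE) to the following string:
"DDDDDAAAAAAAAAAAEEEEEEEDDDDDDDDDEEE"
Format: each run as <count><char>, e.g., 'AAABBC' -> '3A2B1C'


Scanning runs left to right:
  i=0: run of 'D' x 5 -> '5D'
  i=5: run of 'A' x 11 -> '11A'
  i=16: run of 'E' x 7 -> '7E'
  i=23: run of 'D' x 9 -> '9D'
  i=32: run of 'E' x 3 -> '3E'

RLE = 5D11A7E9D3E


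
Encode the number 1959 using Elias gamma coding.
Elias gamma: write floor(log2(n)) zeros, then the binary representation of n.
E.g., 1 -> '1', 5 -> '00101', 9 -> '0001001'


num_bits = floor(log2(1959)) + 1 = 11
leading_zeros = num_bits - 1 = 10
binary(1959) = 11110100111

Elias gamma(1959) = '0000000000' + '11110100111' = 000000000011110100111 (21 bits)


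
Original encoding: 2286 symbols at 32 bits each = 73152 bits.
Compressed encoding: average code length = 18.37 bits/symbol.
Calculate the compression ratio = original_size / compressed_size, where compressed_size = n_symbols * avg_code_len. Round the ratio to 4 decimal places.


original_size = n_symbols * orig_bits = 2286 * 32 = 73152 bits
compressed_size = n_symbols * avg_code_len = 2286 * 18.37 = 41993.82 bits
ratio = original_size / compressed_size = 73152 / 41993.82 = 1.742

Compression ratio = 1.742


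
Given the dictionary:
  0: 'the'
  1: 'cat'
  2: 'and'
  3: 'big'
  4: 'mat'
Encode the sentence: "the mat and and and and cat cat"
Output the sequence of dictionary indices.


Look up each word in the dictionary:
  'the' -> 0
  'mat' -> 4
  'and' -> 2
  'and' -> 2
  'and' -> 2
  'and' -> 2
  'cat' -> 1
  'cat' -> 1

Encoded: [0, 4, 2, 2, 2, 2, 1, 1]


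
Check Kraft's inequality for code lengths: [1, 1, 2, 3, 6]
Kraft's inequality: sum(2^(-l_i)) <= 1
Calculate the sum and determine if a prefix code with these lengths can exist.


Sum = 2^(-1) + 2^(-1) + 2^(-2) + 2^(-3) + 2^(-6)
    = 0.5 + 0.5 + 0.25 + 0.125 + 0.015625
    = 89/64 = 1.390625
Since 1.390625 > 1, Kraft's inequality is NOT satisfied.
A prefix code with these lengths CANNOT exist.

Kraft sum = 1.390625. Not satisfied.


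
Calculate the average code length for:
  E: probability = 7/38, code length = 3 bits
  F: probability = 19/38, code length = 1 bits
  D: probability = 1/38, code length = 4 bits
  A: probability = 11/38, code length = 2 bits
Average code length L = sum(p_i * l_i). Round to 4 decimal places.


Weighted contributions p_i * l_i:
  E: (7/38) * 3 = 21/38
  F: (19/38) * 1 = 19/38
  D: (1/38) * 4 = 4/38
  A: (11/38) * 2 = 22/38
Sum = (21 + 19 + 4 + 22)/38 = 66/38

L = 66/38 = 1.7368 bits/symbol


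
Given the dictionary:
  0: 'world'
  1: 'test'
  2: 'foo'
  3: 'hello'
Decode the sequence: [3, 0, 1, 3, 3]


Look up each index in the dictionary:
  3 -> 'hello'
  0 -> 'world'
  1 -> 'test'
  3 -> 'hello'
  3 -> 'hello'

Decoded: "hello world test hello hello"


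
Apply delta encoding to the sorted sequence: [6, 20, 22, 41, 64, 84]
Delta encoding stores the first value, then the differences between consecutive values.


First value: 6
Deltas:
  20 - 6 = 14
  22 - 20 = 2
  41 - 22 = 19
  64 - 41 = 23
  84 - 64 = 20


Delta encoded: [6, 14, 2, 19, 23, 20]


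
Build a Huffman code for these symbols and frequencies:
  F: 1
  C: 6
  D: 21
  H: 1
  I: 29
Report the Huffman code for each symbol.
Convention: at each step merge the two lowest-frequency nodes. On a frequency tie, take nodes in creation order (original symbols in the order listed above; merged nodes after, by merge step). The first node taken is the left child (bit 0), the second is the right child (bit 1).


Huffman tree construction:
Step 1: Merge F(1) + H(1) = 2
Step 2: Merge (F+H)(2) + C(6) = 8
Step 3: Merge ((F+H)+C)(8) + D(21) = 29
Step 4: Merge I(29) + (((F+H)+C)+D)(29) = 58
Read each symbol's code off the tree from the root (left child = 0, right child = 1).

Codes:
  F: 1000 (length 4)
  C: 101 (length 3)
  D: 11 (length 2)
  H: 1001 (length 4)
  I: 0 (length 1)
Average code length: 97/58 = 1.6724 bits/symbol


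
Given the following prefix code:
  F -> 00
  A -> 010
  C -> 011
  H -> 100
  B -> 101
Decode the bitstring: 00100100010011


Decoding step by step:
Bits 00 -> F
Bits 100 -> H
Bits 100 -> H
Bits 010 -> A
Bits 011 -> C


Decoded message: FHHAC


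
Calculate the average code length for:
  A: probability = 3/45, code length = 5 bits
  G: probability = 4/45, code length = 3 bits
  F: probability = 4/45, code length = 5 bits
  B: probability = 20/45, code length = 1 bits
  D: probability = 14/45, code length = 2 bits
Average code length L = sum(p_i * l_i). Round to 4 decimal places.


Weighted contributions p_i * l_i:
  A: (3/45) * 5 = 15/45
  G: (4/45) * 3 = 12/45
  F: (4/45) * 5 = 20/45
  B: (20/45) * 1 = 20/45
  D: (14/45) * 2 = 28/45
Sum = (15 + 12 + 20 + 20 + 28)/45 = 95/45

L = 95/45 = 2.1111 bits/symbol


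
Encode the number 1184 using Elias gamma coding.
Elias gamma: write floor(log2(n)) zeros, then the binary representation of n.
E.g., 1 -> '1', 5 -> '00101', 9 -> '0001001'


num_bits = floor(log2(1184)) + 1 = 11
leading_zeros = num_bits - 1 = 10
binary(1184) = 10010100000

Elias gamma(1184) = '0000000000' + '10010100000' = 000000000010010100000 (21 bits)


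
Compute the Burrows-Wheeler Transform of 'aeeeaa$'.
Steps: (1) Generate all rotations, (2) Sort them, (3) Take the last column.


Rotations (sorted):
  0: $aeeeaa -> last char: a
  1: a$aeeea -> last char: a
  2: aa$aeee -> last char: e
  3: aeeeaa$ -> last char: $
  4: eaa$aee -> last char: e
  5: eeaa$ae -> last char: e
  6: eeeaa$a -> last char: a


BWT = aae$eea


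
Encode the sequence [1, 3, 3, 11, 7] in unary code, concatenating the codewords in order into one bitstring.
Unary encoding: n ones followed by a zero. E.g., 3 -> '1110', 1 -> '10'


Encode each number as n ones followed by a terminating 0:
  1 -> 10 (2 bits)
  3 -> 1110 (4 bits)
  3 -> 1110 (4 bits)
  11 -> 111111111110 (12 bits)
  7 -> 11111110 (8 bits)
Total length = 2 + 4 + 4 + 12 + 8 = 30 bits.

Unary([1, 3, 3, 11, 7]) = 101110111011111111111011111110 (30 bits)


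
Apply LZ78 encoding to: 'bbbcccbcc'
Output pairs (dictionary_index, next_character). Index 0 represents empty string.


LZ78 encoding steps:
Dictionary: {0: ''}
Step 1: w='' (idx 0), next='b' -> output (0, 'b'), add 'b' as idx 1
Step 2: w='b' (idx 1), next='b' -> output (1, 'b'), add 'bb' as idx 2
Step 3: w='' (idx 0), next='c' -> output (0, 'c'), add 'c' as idx 3
Step 4: w='c' (idx 3), next='c' -> output (3, 'c'), add 'cc' as idx 4
Step 5: w='b' (idx 1), next='c' -> output (1, 'c'), add 'bc' as idx 5
Step 6: w='c' (idx 3), end of input -> output (3, '')


Encoded: [(0, 'b'), (1, 'b'), (0, 'c'), (3, 'c'), (1, 'c'), (3, '')]


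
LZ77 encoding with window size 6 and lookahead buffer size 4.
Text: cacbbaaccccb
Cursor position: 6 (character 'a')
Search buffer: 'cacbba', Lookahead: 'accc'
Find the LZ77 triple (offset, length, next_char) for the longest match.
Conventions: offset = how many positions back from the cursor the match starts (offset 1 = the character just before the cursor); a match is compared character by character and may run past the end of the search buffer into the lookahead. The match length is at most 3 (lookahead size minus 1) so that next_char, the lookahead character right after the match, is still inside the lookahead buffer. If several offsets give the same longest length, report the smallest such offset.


Try each offset into the search buffer:
  offset=1 (pos 5, char 'a'): match length 1
  offset=2 (pos 4, char 'b'): match length 0
  offset=3 (pos 3, char 'b'): match length 0
  offset=4 (pos 2, char 'c'): match length 0
  offset=5 (pos 1, char 'a'): match length 2
  offset=6 (pos 0, char 'c'): match length 0
Longest match has length 2 at offset 5.
next_char = character at position 6 + 2 = 8 -> 'c'

Best match: offset=5, length=2 (matching 'ac' starting at position 1)
LZ77 triple: (5, 2, 'c')


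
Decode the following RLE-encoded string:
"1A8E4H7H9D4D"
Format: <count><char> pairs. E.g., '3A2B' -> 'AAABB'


Expanding each <count><char> pair:
  1A -> 'A'
  8E -> 'EEEEEEEE'
  4H -> 'HHHH'
  7H -> 'HHHHHHH'
  9D -> 'DDDDDDDDD'
  4D -> 'DDDD'

Decoded = AEEEEEEEEHHHHHHHHHHHDDDDDDDDDDDDD


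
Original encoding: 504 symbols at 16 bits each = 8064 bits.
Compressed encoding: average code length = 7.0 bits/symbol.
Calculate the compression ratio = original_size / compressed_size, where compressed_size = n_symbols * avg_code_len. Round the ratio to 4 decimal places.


original_size = n_symbols * orig_bits = 504 * 16 = 8064 bits
compressed_size = n_symbols * avg_code_len = 504 * 7.0 = 3528.0 bits
ratio = original_size / compressed_size = 8064 / 3528.0 = 2.2857

Compression ratio = 2.2857


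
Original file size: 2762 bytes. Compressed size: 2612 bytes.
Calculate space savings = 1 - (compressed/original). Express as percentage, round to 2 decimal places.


ratio = compressed/original = 2612/2762 = 0.945692
savings = 1 - ratio = 1 - 0.945692 = 0.054308
as a percentage: 0.054308 * 100 = 5.43%

Space savings = 1 - 2612/2762 = 5.43%


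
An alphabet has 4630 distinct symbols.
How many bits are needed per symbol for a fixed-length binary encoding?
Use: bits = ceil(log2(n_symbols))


log2(4630) = 12.1768
Bracket: 2^12 = 4096 < 4630 <= 2^13 = 8192
So ceil(log2(4630)) = 13

bits = ceil(log2(4630)) = ceil(12.1768) = 13 bits


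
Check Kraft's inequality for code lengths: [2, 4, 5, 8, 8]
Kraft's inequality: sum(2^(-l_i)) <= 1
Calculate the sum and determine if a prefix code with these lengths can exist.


Sum = 2^(-2) + 2^(-4) + 2^(-5) + 2^(-8) + 2^(-8)
    = 0.25 + 0.0625 + 0.03125 + 0.00390625 + 0.00390625
    = 90/256 = 0.3515625
Since 0.3515625 <= 1, Kraft's inequality IS satisfied.
A prefix code with these lengths CAN exist.

Kraft sum = 0.3515625. Satisfied.


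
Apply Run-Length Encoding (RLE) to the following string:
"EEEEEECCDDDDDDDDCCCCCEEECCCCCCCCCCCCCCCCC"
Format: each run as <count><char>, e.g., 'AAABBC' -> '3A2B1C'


Scanning runs left to right:
  i=0: run of 'E' x 6 -> '6E'
  i=6: run of 'C' x 2 -> '2C'
  i=8: run of 'D' x 8 -> '8D'
  i=16: run of 'C' x 5 -> '5C'
  i=21: run of 'E' x 3 -> '3E'
  i=24: run of 'C' x 17 -> '17C'

RLE = 6E2C8D5C3E17C


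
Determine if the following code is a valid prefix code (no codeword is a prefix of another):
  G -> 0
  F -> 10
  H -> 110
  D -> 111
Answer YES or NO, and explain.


Checking each pair (does one codeword prefix another?):
  G='0' vs F='10': no prefix
  G='0' vs H='110': no prefix
  G='0' vs D='111': no prefix
  F='10' vs G='0': no prefix
  F='10' vs H='110': no prefix
  F='10' vs D='111': no prefix
  H='110' vs G='0': no prefix
  H='110' vs F='10': no prefix
  H='110' vs D='111': no prefix
  D='111' vs G='0': no prefix
  D='111' vs F='10': no prefix
  D='111' vs H='110': no prefix
No violation found over all pairs.

YES -- this is a valid prefix code. No codeword is a prefix of any other codeword.


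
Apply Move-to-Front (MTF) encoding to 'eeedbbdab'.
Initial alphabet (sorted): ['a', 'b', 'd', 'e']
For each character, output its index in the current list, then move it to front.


MTF encoding:
'e': index 3 in ['a', 'b', 'd', 'e'] -> ['e', 'a', 'b', 'd']
'e': index 0 in ['e', 'a', 'b', 'd'] -> ['e', 'a', 'b', 'd']
'e': index 0 in ['e', 'a', 'b', 'd'] -> ['e', 'a', 'b', 'd']
'd': index 3 in ['e', 'a', 'b', 'd'] -> ['d', 'e', 'a', 'b']
'b': index 3 in ['d', 'e', 'a', 'b'] -> ['b', 'd', 'e', 'a']
'b': index 0 in ['b', 'd', 'e', 'a'] -> ['b', 'd', 'e', 'a']
'd': index 1 in ['b', 'd', 'e', 'a'] -> ['d', 'b', 'e', 'a']
'a': index 3 in ['d', 'b', 'e', 'a'] -> ['a', 'd', 'b', 'e']
'b': index 2 in ['a', 'd', 'b', 'e'] -> ['b', 'a', 'd', 'e']


Output: [3, 0, 0, 3, 3, 0, 1, 3, 2]


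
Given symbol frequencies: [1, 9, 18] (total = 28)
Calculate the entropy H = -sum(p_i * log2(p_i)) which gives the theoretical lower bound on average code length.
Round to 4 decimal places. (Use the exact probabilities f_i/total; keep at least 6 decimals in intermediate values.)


Per-symbol terms -p_i * log2(p_i) with p_i = f_i/28:
  p = 1/28 = 0.035714: log2(p) = -4.807355, -p*log2(p) = 0.171691
  p = 9/28 = 0.321429: log2(p) = -1.637430, -p*log2(p) = 0.526317
  p = 18/28 = 0.642857: log2(p) = -0.637430, -p*log2(p) = 0.409776
H = 0.171691 + 0.526317 + 0.409776 = 1.107784

H = 1.1078 bits/symbol


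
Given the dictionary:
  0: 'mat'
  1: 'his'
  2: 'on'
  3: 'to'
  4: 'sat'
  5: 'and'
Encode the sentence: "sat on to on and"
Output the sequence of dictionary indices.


Look up each word in the dictionary:
  'sat' -> 4
  'on' -> 2
  'to' -> 3
  'on' -> 2
  'and' -> 5

Encoded: [4, 2, 3, 2, 5]


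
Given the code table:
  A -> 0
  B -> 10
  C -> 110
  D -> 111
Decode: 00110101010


Decoding:
0 -> A
0 -> A
110 -> C
10 -> B
10 -> B
10 -> B


Result: AACBBB


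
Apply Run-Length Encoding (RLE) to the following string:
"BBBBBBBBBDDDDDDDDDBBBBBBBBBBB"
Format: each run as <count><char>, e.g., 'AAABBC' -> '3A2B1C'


Scanning runs left to right:
  i=0: run of 'B' x 9 -> '9B'
  i=9: run of 'D' x 9 -> '9D'
  i=18: run of 'B' x 11 -> '11B'

RLE = 9B9D11B


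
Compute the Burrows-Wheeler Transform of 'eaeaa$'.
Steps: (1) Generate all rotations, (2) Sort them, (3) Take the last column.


Rotations (sorted):
  0: $eaeaa -> last char: a
  1: a$eaea -> last char: a
  2: aa$eae -> last char: e
  3: aeaa$e -> last char: e
  4: eaa$ea -> last char: a
  5: eaeaa$ -> last char: $


BWT = aaeea$
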